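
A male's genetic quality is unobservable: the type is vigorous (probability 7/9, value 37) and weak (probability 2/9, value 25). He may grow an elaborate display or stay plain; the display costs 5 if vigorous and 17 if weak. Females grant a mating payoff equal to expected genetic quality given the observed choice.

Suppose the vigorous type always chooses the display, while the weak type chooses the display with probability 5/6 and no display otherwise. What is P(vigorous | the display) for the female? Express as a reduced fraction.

P(the display) = (7/9)·1 + (2/9)·(5/6) = 26/27.
By Bayes' rule, P(vigorous | the display) = (7/9) / (26/27) = 21/26.

21/26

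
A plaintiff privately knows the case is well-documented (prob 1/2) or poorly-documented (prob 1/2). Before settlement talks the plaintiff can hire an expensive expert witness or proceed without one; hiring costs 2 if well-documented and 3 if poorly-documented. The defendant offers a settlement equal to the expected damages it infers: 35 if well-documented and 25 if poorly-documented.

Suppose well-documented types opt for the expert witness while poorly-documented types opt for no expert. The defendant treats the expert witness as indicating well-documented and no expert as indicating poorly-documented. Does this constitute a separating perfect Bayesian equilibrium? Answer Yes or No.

Under these beliefs, the expert witness earns settlement 35 and no expert earns settlement 25.
well-documented: the expert witness nets 35 − 2 = 33; no expert nets 25. well-documented prefers the expert witness.
poorly-documented: the expert witness nets 35 − 3 = 32; no expert nets 25. poorly-documented would deviate to the expert witness.
poorly-documented has a profitable deviation, so the profile is not an equilibrium.

No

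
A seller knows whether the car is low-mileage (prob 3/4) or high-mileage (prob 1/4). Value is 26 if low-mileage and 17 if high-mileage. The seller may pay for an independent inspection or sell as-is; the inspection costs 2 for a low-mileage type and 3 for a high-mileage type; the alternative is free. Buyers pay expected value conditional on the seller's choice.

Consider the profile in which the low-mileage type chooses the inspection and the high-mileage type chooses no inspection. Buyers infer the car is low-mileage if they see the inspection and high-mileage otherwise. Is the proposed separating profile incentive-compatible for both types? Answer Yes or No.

Under these beliefs, the inspection earns price 26 and no inspection earns price 17.
low-mileage: the inspection nets 26 − 2 = 24; no inspection nets 17. low-mileage prefers the inspection.
high-mileage: the inspection nets 26 − 3 = 23; no inspection nets 17. high-mileage would deviate to the inspection.
high-mileage has a profitable deviation, so the profile is not an equilibrium.

No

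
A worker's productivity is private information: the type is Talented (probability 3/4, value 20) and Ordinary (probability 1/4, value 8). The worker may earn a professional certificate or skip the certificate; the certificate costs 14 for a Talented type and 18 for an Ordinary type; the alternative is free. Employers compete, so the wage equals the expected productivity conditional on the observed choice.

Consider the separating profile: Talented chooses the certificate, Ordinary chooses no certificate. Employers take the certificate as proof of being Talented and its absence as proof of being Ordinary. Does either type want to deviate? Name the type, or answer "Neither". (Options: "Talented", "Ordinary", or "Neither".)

Talented

The certificate pays 20; no certificate pays 8.
Talented: assigned the certificate, nets 20 − 14 = 6; deviating to no certificate nets 8.
Ordinary: assigned no certificate, nets 8; deviating to the certificate nets 20 − 18 = 2.
The Talented type gains 2 by deviating.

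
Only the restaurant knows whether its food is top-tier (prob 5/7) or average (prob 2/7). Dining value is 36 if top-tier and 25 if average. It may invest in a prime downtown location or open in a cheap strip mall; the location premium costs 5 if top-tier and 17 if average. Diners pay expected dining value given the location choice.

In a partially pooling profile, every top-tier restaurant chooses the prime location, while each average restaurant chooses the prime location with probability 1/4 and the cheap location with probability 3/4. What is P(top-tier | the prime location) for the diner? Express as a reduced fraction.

P(the prime location) = (5/7)·1 + (2/7)·(1/4) = 11/14.
By Bayes' rule, P(top-tier | the prime location) = (5/7) / (11/14) = 10/11.

10/11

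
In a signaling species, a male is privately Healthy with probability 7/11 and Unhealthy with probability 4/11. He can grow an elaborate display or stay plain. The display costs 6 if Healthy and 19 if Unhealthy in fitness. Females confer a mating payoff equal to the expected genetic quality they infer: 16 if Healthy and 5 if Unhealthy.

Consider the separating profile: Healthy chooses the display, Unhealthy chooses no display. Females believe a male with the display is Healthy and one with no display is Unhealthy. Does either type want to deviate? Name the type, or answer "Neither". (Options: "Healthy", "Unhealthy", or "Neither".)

The display pays 16; no display pays 5.
Healthy: assigned the display, nets 16 − 6 = 10; deviating to no display nets 5.
Unhealthy: assigned no display, nets 5; deviating to the display nets 16 − 19 = -3.
Both types strictly prefer their assigned action; no profitable deviation.

Neither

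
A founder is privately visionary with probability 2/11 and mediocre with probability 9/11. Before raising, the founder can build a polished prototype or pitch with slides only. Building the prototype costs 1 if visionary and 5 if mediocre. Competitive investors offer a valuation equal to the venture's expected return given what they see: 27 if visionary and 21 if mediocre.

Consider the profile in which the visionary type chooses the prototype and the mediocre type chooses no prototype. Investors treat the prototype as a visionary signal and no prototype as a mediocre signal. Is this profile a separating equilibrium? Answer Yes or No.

Under these beliefs, the prototype earns valuation 27 and no prototype earns valuation 21.
visionary: the prototype nets 27 − 1 = 26; no prototype nets 21. visionary prefers the prototype.
mediocre: the prototype nets 27 − 5 = 22; no prototype nets 21. mediocre would deviate to the prototype.
mediocre has a profitable deviation, so the profile is not an equilibrium.

No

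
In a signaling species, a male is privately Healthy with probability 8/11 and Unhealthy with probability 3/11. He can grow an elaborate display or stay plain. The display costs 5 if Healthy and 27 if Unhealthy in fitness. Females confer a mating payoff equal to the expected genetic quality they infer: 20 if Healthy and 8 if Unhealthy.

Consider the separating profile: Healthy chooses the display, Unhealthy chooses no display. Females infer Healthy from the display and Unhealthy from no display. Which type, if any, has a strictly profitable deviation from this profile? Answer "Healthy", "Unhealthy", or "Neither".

The display pays 20; no display pays 8.
Healthy: assigned the display, nets 20 − 5 = 15; deviating to no display nets 8.
Unhealthy: assigned no display, nets 8; deviating to the display nets 20 − 27 = -7.
Both types strictly prefer their assigned action; no profitable deviation.

Neither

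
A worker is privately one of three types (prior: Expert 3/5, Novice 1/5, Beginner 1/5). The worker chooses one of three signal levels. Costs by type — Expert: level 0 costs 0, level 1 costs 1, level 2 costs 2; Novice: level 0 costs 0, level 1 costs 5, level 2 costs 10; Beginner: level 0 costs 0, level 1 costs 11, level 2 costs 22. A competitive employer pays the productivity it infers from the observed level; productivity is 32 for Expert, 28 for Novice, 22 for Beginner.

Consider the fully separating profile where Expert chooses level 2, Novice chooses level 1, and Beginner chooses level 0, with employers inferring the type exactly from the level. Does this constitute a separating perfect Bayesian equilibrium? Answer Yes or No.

Yes

Separating wages: level 2 → 32, level 1 → 28, level 0 → 22.
Expert (assigned level 2): level 0: 22 − 0 = 22; level 1: 28 − 1 = 27; level 2: 32 − 2 = 30. Expert stays.
Novice (assigned level 1): level 0: 22 − 0 = 22; level 1: 28 − 5 = 23; level 2: 32 − 10 = 22. Novice stays.
Beginner (assigned level 0): level 0: 22 − 0 = 22; level 1: 28 − 11 = 17; level 2: 32 − 22 = 10. Beginner stays.
Every type prefers its assigned level; separation holds.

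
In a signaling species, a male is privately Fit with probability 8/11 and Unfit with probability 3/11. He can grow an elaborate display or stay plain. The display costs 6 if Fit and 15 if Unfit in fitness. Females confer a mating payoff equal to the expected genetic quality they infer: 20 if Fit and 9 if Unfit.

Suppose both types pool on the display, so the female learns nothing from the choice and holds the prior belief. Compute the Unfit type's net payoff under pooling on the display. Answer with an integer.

Pooled mating payoff = 8/11·20 + 3/11·9 = 17.
Unfit pays cost 15 for the display, so net payoff = 17 − 15 = 2.

2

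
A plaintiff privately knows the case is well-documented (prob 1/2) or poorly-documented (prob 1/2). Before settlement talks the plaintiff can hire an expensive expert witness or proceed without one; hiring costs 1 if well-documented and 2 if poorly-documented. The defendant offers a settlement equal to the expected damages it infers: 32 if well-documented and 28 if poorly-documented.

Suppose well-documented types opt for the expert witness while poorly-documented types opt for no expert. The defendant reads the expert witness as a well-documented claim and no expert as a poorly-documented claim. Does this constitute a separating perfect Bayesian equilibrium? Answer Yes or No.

Under these beliefs, the expert witness earns settlement 32 and no expert earns settlement 28.
well-documented: the expert witness nets 32 − 1 = 31; no expert nets 28. well-documented prefers the expert witness.
poorly-documented: the expert witness nets 32 − 2 = 30; no expert nets 28. poorly-documented would deviate to the expert witness.
poorly-documented has a profitable deviation, so the profile is not an equilibrium.

No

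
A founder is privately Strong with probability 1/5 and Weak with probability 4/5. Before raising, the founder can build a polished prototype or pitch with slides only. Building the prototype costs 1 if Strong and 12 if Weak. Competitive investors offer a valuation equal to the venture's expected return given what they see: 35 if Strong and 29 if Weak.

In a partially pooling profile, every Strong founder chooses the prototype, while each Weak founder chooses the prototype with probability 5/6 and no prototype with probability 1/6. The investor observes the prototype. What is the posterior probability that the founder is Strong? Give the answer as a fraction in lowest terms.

P(the prototype) = (1/5)·1 + (4/5)·(5/6) = 13/15.
By Bayes' rule, P(Strong | the prototype) = (1/5) / (13/15) = 3/13.

3/13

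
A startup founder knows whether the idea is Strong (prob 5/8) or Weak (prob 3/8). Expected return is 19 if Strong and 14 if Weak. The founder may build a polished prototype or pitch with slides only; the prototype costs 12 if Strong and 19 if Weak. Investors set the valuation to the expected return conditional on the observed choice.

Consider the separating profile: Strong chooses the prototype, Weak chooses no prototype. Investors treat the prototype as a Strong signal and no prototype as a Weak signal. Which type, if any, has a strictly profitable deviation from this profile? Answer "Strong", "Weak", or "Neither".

The prototype pays 19; no prototype pays 14.
Strong: assigned the prototype, nets 19 − 12 = 7; deviating to no prototype nets 14.
Weak: assigned no prototype, nets 14; deviating to the prototype nets 19 − 19 = 0.
The Strong type gains 7 by deviating.

Strong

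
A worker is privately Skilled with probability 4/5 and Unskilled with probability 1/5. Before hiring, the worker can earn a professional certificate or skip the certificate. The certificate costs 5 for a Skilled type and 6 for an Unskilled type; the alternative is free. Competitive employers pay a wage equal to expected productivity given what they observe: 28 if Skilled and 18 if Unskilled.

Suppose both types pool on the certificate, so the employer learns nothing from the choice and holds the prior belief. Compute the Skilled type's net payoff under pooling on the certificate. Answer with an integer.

21

Pooled wage = 4/5·28 + 1/5·18 = 26.
Skilled pays cost 5 for the certificate, so net payoff = 26 − 5 = 21.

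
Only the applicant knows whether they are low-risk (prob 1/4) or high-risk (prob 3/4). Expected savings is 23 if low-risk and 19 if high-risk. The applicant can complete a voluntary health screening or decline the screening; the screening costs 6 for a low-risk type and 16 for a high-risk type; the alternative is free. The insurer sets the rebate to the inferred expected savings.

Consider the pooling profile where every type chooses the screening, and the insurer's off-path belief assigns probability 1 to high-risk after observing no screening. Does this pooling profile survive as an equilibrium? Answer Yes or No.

On path, the insurer holds the prior and pays 1/4·23 + 3/4·19 = 20. Off path (no screening), believing high-risk, it pays 19.
low-risk: the screening nets 20 − 6 = 14; no screening nets 19. low-risk would deviate.
high-risk: the screening nets 20 − 16 = 4; no screening nets 19. high-risk would deviate.
A type deviates, so pooling fails.

No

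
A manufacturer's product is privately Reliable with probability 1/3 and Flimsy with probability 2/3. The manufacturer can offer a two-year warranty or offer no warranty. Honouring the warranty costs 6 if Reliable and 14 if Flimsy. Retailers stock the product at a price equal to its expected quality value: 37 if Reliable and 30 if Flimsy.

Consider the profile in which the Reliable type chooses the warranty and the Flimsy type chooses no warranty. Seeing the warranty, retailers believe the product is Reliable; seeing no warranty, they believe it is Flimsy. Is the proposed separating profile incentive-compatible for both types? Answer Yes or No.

Yes

Under these beliefs, the warranty earns price 37 and no warranty earns price 30.
Reliable: the warranty nets 37 − 6 = 31; no warranty nets 30. Reliable prefers the warranty.
Flimsy: the warranty nets 37 − 14 = 23; no warranty nets 30. Flimsy prefers no warranty.
Neither type deviates, so the separating profile is an equilibrium.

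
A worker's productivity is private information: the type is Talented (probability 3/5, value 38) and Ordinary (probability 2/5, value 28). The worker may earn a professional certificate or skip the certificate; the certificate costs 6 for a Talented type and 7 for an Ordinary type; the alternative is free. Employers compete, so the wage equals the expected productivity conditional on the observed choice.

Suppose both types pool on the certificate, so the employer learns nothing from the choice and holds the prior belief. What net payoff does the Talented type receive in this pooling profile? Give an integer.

Pooled wage = 3/5·38 + 2/5·28 = 34.
Talented pays cost 6 for the certificate, so net payoff = 34 − 6 = 28.

28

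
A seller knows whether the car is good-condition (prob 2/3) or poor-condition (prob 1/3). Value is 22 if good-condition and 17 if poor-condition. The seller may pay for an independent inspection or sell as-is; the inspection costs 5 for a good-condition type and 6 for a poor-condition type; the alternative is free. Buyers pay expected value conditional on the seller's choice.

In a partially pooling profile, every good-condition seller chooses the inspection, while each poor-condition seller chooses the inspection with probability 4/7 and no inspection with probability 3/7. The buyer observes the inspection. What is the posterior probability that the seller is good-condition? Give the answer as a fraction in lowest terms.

P(the inspection) = (2/3)·1 + (1/3)·(4/7) = 6/7.
By Bayes' rule, P(good-condition | the inspection) = (2/3) / (6/7) = 7/9.

7/9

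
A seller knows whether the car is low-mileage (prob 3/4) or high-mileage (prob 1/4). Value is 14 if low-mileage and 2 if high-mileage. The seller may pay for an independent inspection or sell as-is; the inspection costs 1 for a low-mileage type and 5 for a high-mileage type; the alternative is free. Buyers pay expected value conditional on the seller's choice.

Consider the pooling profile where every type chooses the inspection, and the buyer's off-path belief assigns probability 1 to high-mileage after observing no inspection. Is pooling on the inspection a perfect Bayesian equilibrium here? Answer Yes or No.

Yes

On path, the buyer holds the prior and pays 3/4·14 + 1/4·2 = 11. Off path (no inspection), believing high-mileage, it pays 2.
low-mileage: the inspection nets 11 − 1 = 10; no inspection nets 2. low-mileage stays.
high-mileage: the inspection nets 11 − 5 = 6; no inspection nets 2. high-mileage stays.
No type deviates, so pooling is sustained.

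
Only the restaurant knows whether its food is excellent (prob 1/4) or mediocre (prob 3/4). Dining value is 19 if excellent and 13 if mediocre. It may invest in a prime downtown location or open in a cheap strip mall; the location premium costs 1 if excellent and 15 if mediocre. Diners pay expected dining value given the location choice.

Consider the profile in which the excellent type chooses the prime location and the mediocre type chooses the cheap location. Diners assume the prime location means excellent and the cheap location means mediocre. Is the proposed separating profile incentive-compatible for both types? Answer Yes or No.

Yes

Under these beliefs, the prime location earns price premium 19 and the cheap location earns price premium 13.
excellent: the prime location nets 19 − 1 = 18; the cheap location nets 13. excellent prefers the prime location.
mediocre: the prime location nets 19 − 15 = 4; the cheap location nets 13. mediocre prefers the cheap location.
Neither type deviates, so the separating profile is an equilibrium.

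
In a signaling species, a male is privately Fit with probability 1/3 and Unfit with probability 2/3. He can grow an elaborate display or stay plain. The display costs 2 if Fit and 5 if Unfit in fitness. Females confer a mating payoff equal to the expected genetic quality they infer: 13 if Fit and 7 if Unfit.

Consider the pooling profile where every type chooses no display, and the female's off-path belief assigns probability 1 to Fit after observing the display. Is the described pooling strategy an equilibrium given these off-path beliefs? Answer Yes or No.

On path, the female holds the prior and pays 1/3·13 + 2/3·7 = 9. Off path (the display), believing Fit, it pays 13.
Fit: no display nets 9; the display nets 13 − 2 = 11. Fit would deviate.
Unfit: no display nets 9; the display nets 13 − 5 = 8. Unfit stays.
A type deviates, so pooling fails.

No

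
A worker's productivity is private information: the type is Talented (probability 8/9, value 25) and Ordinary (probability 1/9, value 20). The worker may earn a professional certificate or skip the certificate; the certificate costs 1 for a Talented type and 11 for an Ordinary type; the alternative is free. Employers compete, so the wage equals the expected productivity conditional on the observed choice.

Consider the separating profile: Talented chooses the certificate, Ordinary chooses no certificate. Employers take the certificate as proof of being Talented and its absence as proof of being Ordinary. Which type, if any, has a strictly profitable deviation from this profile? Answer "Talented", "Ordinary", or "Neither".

The certificate pays 25; no certificate pays 20.
Talented: assigned the certificate, nets 25 − 1 = 24; deviating to no certificate nets 20.
Ordinary: assigned no certificate, nets 20; deviating to the certificate nets 25 − 11 = 14.
Both types strictly prefer their assigned action; no profitable deviation.

Neither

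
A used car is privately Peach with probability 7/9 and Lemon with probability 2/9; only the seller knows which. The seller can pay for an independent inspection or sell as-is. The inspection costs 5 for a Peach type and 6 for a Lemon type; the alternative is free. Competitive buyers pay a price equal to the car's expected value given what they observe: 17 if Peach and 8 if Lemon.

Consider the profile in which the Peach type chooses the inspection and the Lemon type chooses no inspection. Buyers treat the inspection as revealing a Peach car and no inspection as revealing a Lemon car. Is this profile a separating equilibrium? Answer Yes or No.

No

Under these beliefs, the inspection earns price 17 and no inspection earns price 8.
Peach: the inspection nets 17 − 5 = 12; no inspection nets 8. Peach prefers the inspection.
Lemon: the inspection nets 17 − 6 = 11; no inspection nets 8. Lemon would deviate to the inspection.
Lemon has a profitable deviation, so the profile is not an equilibrium.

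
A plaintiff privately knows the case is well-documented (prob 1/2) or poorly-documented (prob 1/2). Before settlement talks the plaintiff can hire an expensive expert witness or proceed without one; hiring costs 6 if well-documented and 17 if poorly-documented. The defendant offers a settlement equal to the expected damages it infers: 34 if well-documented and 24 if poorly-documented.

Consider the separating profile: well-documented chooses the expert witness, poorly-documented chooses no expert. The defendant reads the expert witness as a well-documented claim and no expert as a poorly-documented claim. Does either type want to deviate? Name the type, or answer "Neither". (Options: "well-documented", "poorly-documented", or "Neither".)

The expert witness pays 34; no expert pays 24.
well-documented: assigned the expert witness, nets 34 − 6 = 28; deviating to no expert nets 24.
poorly-documented: assigned no expert, nets 24; deviating to the expert witness nets 34 − 17 = 17.
Both types strictly prefer their assigned action; no profitable deviation.

Neither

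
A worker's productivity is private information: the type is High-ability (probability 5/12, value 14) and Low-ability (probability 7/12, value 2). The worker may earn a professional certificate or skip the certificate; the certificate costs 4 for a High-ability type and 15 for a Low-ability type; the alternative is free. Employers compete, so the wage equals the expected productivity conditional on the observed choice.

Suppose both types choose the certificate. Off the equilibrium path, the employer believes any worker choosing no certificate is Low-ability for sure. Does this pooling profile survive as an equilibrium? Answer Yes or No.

On path, the employer holds the prior and pays 5/12·14 + 7/12·2 = 7. Off path (no certificate), believing Low-ability, it pays 2.
High-ability: the certificate nets 7 − 4 = 3; no certificate nets 2. High-ability stays.
Low-ability: the certificate nets 7 − 15 = -8; no certificate nets 2. Low-ability would deviate.
A type deviates, so pooling fails.

No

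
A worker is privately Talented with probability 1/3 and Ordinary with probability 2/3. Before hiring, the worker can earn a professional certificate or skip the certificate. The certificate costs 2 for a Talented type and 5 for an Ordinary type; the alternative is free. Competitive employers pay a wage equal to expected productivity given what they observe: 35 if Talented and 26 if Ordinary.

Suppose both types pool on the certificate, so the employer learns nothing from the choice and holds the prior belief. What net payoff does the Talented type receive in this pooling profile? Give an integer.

Pooled wage = 1/3·35 + 2/3·26 = 29.
Talented pays cost 2 for the certificate, so net payoff = 29 − 2 = 27.

27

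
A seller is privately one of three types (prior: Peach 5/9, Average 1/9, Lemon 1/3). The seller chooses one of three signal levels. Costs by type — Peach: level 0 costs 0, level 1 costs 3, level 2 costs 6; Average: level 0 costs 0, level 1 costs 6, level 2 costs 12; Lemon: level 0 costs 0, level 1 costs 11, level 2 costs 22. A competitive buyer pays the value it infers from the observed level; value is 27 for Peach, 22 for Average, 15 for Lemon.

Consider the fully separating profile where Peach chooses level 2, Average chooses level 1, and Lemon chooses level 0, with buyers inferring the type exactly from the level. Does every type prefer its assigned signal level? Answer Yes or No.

Separating prices: level 2 → 27, level 1 → 22, level 0 → 15.
Peach (assigned level 2): level 0: 15 − 0 = 15; level 1: 22 − 3 = 19; level 2: 27 − 6 = 21. Peach stays.
Average (assigned level 1): level 0: 15 − 0 = 15; level 1: 22 − 6 = 16; level 2: 27 − 12 = 15. Average stays.
Lemon (assigned level 0): level 0: 15 − 0 = 15; level 1: 22 − 11 = 11; level 2: 27 − 22 = 5. Lemon stays.
Every type prefers its assigned level; separation holds.

Yes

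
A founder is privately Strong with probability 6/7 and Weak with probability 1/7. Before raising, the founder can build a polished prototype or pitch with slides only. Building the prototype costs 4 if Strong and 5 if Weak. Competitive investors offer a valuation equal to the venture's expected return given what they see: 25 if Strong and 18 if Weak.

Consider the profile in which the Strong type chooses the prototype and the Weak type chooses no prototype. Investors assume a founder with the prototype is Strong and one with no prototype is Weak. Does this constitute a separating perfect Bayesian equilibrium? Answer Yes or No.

No

Under these beliefs, the prototype earns valuation 25 and no prototype earns valuation 18.
Strong: the prototype nets 25 − 4 = 21; no prototype nets 18. Strong prefers the prototype.
Weak: the prototype nets 25 − 5 = 20; no prototype nets 18. Weak would deviate to the prototype.
Weak has a profitable deviation, so the profile is not an equilibrium.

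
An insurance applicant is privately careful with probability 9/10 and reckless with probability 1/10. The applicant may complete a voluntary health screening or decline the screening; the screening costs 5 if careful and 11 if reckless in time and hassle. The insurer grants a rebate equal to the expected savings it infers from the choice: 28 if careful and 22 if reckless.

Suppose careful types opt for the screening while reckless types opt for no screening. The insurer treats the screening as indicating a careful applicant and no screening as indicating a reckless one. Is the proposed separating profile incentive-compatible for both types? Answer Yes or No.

Yes

Under these beliefs, the screening earns rebate 28 and no screening earns rebate 22.
careful: the screening nets 28 − 5 = 23; no screening nets 22. careful prefers the screening.
reckless: the screening nets 28 − 11 = 17; no screening nets 22. reckless prefers no screening.
Neither type deviates, so the separating profile is an equilibrium.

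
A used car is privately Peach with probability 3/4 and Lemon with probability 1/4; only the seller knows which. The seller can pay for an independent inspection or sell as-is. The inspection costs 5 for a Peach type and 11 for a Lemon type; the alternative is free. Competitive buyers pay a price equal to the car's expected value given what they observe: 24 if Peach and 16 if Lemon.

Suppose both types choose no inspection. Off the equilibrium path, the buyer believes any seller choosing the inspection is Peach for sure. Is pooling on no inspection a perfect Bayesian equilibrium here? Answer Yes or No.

Yes

On path, the buyer holds the prior and pays 3/4·24 + 1/4·16 = 22. Off path (the inspection), believing Peach, it pays 24.
Peach: no inspection nets 22; the inspection nets 24 − 5 = 19. Peach stays.
Lemon: no inspection nets 22; the inspection nets 24 − 11 = 13. Lemon stays.
No type deviates, so pooling is sustained.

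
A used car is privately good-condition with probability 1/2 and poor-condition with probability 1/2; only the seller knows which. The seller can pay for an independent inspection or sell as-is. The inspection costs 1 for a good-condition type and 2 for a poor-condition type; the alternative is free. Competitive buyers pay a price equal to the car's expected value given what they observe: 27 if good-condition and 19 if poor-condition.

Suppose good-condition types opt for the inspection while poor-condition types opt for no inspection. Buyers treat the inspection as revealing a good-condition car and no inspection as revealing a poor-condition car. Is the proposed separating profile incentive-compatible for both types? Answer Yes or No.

Under these beliefs, the inspection earns price 27 and no inspection earns price 19.
good-condition: the inspection nets 27 − 1 = 26; no inspection nets 19. good-condition prefers the inspection.
poor-condition: the inspection nets 27 − 2 = 25; no inspection nets 19. poor-condition would deviate to the inspection.
poor-condition has a profitable deviation, so the profile is not an equilibrium.

No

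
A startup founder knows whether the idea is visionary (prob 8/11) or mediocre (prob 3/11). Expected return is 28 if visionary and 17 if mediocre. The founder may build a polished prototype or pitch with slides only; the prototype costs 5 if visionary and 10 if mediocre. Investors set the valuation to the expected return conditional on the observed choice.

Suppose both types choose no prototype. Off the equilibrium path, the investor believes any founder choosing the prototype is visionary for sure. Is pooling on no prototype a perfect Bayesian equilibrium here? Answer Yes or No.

On path, the investor holds the prior and pays 8/11·28 + 3/11·17 = 25. Off path (the prototype), believing visionary, it pays 28.
visionary: no prototype nets 25; the prototype nets 28 − 5 = 23. visionary stays.
mediocre: no prototype nets 25; the prototype nets 28 − 10 = 18. mediocre stays.
No type deviates, so pooling is sustained.

Yes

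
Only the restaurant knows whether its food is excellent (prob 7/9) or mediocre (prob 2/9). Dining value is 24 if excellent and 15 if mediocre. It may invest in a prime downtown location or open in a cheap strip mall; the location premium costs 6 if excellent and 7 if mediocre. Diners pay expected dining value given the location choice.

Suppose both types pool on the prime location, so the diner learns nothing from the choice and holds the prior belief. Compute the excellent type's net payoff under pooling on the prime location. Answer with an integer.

16

Pooled price premium = 7/9·24 + 2/9·15 = 22.
excellent pays cost 6 for the prime location, so net payoff = 22 − 6 = 16.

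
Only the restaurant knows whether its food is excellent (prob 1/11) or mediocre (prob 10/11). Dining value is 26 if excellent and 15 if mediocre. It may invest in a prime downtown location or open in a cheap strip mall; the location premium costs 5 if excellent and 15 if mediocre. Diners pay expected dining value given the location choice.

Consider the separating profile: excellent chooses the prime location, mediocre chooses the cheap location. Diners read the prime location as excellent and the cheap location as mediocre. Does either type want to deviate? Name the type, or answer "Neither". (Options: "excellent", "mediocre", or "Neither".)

Neither

The prime location pays 26; the cheap location pays 15.
excellent: assigned the prime location, nets 26 − 5 = 21; deviating to the cheap location nets 15.
mediocre: assigned the cheap location, nets 15; deviating to the prime location nets 26 − 15 = 11.
Both types strictly prefer their assigned action; no profitable deviation.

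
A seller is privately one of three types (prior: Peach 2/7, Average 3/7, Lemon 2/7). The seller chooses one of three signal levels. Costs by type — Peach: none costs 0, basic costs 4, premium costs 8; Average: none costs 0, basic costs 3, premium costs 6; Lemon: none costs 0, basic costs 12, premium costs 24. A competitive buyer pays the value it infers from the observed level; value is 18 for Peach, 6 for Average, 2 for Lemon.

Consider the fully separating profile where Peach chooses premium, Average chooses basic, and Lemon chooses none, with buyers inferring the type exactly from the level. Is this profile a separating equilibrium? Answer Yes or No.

Separating prices: premium → 18, basic → 6, none → 2.
Peach (assigned premium): none: 2 − 0 = 2; basic: 6 − 4 = 2; premium: 18 − 8 = 10. Peach stays.
Average (assigned basic): none: 2 − 0 = 2; basic: 6 − 3 = 3; premium: 18 − 6 = 12. Average prefers premium.
Lemon (assigned none): none: 2 − 0 = 2; basic: 6 − 12 = -6; premium: 18 − 24 = -6. Lemon stays.
At least one type deviates; the separating profile fails.

No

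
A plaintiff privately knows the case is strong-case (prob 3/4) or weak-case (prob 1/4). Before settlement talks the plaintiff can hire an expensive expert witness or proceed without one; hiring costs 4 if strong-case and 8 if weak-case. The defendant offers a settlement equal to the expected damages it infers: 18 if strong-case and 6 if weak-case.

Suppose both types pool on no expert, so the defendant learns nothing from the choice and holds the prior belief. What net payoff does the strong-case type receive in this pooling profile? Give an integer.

15

Pooled settlement = 3/4·18 + 1/4·6 = 15.
strong-case pays no cost for no expert, so net payoff = 15.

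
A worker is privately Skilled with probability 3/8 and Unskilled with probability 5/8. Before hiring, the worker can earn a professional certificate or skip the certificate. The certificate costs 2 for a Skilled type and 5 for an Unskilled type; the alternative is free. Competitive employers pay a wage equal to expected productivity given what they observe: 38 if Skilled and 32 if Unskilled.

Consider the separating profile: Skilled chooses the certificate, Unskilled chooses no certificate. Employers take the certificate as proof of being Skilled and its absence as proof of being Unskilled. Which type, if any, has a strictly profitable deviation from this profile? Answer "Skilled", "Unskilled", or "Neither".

Unskilled

The certificate pays 38; no certificate pays 32.
Skilled: assigned the certificate, nets 38 − 2 = 36; deviating to no certificate nets 32.
Unskilled: assigned no certificate, nets 32; deviating to the certificate nets 38 − 5 = 33.
The Unskilled type gains 1 by deviating.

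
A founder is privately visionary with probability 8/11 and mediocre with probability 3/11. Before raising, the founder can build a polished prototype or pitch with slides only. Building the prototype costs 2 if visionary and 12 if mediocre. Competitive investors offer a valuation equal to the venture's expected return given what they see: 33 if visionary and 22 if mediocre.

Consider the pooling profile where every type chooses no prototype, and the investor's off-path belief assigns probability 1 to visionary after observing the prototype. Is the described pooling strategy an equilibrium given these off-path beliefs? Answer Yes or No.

On path, the investor holds the prior and pays 8/11·33 + 3/11·22 = 30. Off path (the prototype), believing visionary, it pays 33.
visionary: no prototype nets 30; the prototype nets 33 − 2 = 31. visionary would deviate.
mediocre: no prototype nets 30; the prototype nets 33 − 12 = 21. mediocre stays.
A type deviates, so pooling fails.

No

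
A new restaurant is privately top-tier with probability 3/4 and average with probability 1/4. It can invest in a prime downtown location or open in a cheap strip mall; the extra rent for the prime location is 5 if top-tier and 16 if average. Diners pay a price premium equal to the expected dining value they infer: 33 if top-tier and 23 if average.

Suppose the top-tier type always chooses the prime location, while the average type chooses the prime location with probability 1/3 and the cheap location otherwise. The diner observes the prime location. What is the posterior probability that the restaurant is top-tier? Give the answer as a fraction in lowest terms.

P(the prime location) = (3/4)·1 + (1/4)·(1/3) = 5/6.
By Bayes' rule, P(top-tier | the prime location) = (3/4) / (5/6) = 9/10.

9/10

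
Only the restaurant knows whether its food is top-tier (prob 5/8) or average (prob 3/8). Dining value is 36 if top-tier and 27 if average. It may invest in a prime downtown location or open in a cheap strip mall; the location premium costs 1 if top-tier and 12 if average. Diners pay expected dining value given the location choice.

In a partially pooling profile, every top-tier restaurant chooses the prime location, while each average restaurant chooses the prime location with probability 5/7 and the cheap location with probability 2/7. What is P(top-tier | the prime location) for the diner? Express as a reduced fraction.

7/10

P(the prime location) = (5/8)·1 + (3/8)·(5/7) = 25/28.
By Bayes' rule, P(top-tier | the prime location) = (5/8) / (25/28) = 7/10.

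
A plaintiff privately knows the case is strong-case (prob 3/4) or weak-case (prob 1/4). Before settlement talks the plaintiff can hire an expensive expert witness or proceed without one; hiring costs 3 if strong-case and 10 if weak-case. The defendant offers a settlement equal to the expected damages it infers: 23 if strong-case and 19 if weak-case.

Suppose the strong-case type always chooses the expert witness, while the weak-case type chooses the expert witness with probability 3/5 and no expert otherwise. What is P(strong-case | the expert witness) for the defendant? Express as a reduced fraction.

P(the expert witness) = (3/4)·1 + (1/4)·(3/5) = 9/10.
By Bayes' rule, P(strong-case | the expert witness) = (3/4) / (9/10) = 5/6.

5/6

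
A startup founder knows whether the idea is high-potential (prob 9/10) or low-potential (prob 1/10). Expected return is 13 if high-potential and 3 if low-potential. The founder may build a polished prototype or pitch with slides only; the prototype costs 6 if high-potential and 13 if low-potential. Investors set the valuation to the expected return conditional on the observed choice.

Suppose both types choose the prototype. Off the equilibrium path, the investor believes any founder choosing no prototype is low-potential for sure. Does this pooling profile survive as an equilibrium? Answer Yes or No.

No

On path, the investor holds the prior and pays 9/10·13 + 1/10·3 = 12. Off path (no prototype), believing low-potential, it pays 3.
high-potential: the prototype nets 12 − 6 = 6; no prototype nets 3. high-potential stays.
low-potential: the prototype nets 12 − 13 = -1; no prototype nets 3. low-potential would deviate.
A type deviates, so pooling fails.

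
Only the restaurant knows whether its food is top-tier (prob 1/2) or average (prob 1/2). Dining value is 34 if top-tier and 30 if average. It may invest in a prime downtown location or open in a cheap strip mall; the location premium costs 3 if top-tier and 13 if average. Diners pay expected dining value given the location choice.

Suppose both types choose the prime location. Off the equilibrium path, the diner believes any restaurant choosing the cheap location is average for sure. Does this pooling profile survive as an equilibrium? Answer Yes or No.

No

On path, the diner holds the prior and pays 1/2·34 + 1/2·30 = 32. Off path (the cheap location), believing average, it pays 30.
top-tier: the prime location nets 32 − 3 = 29; the cheap location nets 30. top-tier would deviate.
average: the prime location nets 32 − 13 = 19; the cheap location nets 30. average would deviate.
A type deviates, so pooling fails.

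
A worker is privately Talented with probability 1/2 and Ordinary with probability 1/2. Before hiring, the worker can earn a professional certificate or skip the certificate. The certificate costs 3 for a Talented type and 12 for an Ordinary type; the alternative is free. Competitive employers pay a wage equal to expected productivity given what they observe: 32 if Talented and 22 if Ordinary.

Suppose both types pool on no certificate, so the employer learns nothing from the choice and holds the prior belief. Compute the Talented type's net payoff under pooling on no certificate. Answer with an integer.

27

Pooled wage = 1/2·32 + 1/2·22 = 27.
Talented pays no cost for no certificate, so net payoff = 27.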